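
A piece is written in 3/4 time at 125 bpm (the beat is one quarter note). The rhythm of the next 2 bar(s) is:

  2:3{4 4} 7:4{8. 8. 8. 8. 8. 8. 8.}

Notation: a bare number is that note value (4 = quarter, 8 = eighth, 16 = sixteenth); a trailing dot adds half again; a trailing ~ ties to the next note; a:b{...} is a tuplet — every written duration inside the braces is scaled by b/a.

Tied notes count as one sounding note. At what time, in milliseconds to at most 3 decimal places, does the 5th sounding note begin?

note 5 onset = 27/7b = 1851.429ms

1. 0.0ms @ 0 + 720.0ms (3/2)
2. 720.0ms @ 3/2 + 720.0ms (3/2)
3. 1440.0ms @ 3 + 205.714ms (3/7)
4. 1645.714ms @ 24/7 + 205.714ms (3/7)
5. 1851.429ms @ 27/7 + 205.714ms (3/7)
6. 2057.143ms @ 30/7 + 205.714ms (3/7)
7. 2262.857ms @ 33/7 + 205.714ms (3/7)
8. 2468.571ms @ 36/7 + 205.714ms (3/7)
9. 2674.286ms @ 39/7 + 205.714ms (3/7)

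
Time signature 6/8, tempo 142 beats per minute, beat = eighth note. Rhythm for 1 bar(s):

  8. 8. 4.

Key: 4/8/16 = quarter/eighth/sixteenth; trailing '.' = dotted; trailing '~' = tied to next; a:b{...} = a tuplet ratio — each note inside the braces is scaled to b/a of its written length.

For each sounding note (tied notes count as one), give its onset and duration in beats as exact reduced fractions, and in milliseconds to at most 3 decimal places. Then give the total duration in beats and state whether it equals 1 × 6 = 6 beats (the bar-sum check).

1) 0.0ms=0b +633.803ms=3/2b
2) 633.803ms=3/2b +633.803ms=3/2b
3) 1267.606ms=3b +1267.606ms=3b
Σ=6b of 6 (142bpm 6/8) — PASS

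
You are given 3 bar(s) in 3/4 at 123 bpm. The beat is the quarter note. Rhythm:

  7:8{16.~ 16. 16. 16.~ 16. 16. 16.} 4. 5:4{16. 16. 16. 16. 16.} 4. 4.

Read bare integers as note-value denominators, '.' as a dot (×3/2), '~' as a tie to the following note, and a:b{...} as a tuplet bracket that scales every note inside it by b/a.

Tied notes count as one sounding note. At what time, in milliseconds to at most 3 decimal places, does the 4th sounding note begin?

note 4 onset = 15/7b = 1045.296ms

1. 0.0ms @ 0 + 418.118ms (6/7)
2. 418.118ms @ 6/7 + 209.059ms (3/7)
3. 627.178ms @ 9/7 + 418.118ms (6/7)
4. 1045.296ms @ 15/7 + 209.059ms (3/7)
5. 1254.355ms @ 18/7 + 209.059ms (3/7)
6. 1463.415ms @ 3 + 731.707ms (3/2)
7. 2195.122ms @ 9/2 + 146.341ms (3/10)
8. 2341.463ms @ 24/5 + 146.341ms (3/10)
9. 2487.805ms @ 51/10 + 146.341ms (3/10)
10. 2634.146ms @ 27/5 + 146.341ms (3/10)
11. 2780.488ms @ 57/10 + 146.341ms (3/10)
12. 2926.829ms @ 6 + 731.707ms (3/2)
13. 3658.537ms @ 15/2 + 731.707ms (3/2)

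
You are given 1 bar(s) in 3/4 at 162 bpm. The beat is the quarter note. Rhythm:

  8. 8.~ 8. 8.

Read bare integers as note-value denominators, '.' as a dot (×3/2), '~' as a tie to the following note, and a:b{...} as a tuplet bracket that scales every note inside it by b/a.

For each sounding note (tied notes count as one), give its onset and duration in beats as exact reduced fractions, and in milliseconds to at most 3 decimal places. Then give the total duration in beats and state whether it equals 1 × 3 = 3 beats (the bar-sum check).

1) 0.0ms=0b +277.778ms=3/4b
2) 277.778ms=3/4b +555.556ms=3/2b
3) 833.333ms=9/4b +277.778ms=3/4b
Σ=3b of 3 (162bpm 3/4) — PASS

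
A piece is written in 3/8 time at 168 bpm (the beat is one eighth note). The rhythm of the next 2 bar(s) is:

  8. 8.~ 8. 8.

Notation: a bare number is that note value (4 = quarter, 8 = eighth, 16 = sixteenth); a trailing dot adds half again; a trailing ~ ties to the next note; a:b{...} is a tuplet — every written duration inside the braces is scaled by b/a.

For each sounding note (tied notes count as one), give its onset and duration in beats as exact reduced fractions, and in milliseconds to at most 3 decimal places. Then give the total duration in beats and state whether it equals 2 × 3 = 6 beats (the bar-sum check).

1) 0.0ms=0b +535.714ms=3/2b
2) 535.714ms=3/2b +1071.429ms=3b
3) 1607.143ms=9/2b +535.714ms=3/2b
Σ=6b of 6 (168bpm 3/8) — PASS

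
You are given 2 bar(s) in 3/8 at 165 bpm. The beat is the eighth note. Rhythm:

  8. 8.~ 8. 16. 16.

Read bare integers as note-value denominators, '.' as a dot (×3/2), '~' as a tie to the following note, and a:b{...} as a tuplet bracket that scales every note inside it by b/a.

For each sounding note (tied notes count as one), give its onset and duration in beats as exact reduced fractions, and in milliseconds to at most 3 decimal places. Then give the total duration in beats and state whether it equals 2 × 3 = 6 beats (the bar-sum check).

1) 0.0ms=0b +545.455ms=3/2b
2) 545.455ms=3/2b +1090.909ms=3b
3) 1636.364ms=9/2b +272.727ms=3/4b
4) 1909.091ms=21/4b +272.727ms=3/4b
Σ=6b of 6 (165bpm 3/8) — PASS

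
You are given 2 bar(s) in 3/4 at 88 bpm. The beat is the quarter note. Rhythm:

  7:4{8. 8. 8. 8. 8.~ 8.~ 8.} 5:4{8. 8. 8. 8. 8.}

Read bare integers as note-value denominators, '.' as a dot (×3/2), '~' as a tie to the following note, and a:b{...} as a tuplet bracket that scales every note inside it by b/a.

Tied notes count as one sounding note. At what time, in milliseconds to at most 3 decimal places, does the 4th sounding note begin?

1. 0.0ms @ 0 + 292.208ms (3/7)
2. 292.208ms @ 3/7 + 292.208ms (3/7)
3. 584.416ms @ 6/7 + 292.208ms (3/7)
4. 876.623ms @ 9/7 + 292.208ms (3/7)
5. 1168.831ms @ 12/7 + 876.623ms (9/7)
6. 2045.455ms @ 3 + 409.091ms (3/5)
7. 2454.545ms @ 18/5 + 409.091ms (3/5)
8. 2863.636ms @ 21/5 + 409.091ms (3/5)
9. 3272.727ms @ 24/5 + 409.091ms (3/5)
10. 3681.818ms @ 27/5 + 409.091ms (3/5)

note 4 onset = 9/7b = 876.623ms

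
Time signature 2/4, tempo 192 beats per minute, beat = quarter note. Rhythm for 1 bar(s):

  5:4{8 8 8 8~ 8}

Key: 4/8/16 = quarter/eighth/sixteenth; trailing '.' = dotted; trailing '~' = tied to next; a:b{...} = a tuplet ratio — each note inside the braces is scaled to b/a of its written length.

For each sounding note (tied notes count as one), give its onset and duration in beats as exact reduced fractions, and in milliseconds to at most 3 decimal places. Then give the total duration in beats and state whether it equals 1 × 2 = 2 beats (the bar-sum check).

1) 0.0ms=0b +125.0ms=2/5b
2) 125.0ms=2/5b +125.0ms=2/5b
3) 250.0ms=4/5b +125.0ms=2/5b
4) 375.0ms=6/5b +250.0ms=4/5b
Σ=2b of 2 (192bpm 2/4) — PASS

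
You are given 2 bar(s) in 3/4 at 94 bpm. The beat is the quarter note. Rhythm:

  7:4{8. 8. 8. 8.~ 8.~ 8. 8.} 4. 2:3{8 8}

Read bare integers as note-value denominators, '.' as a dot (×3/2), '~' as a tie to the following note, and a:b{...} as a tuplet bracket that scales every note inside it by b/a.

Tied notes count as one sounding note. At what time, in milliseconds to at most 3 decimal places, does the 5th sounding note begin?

1. 0.0ms @ 0 + 273.556ms (3/7)
2. 273.556ms @ 3/7 + 273.556ms (3/7)
3. 547.112ms @ 6/7 + 273.556ms (3/7)
4. 820.669ms @ 9/7 + 820.669ms (9/7)
5. 1641.337ms @ 18/7 + 273.556ms (3/7)
6. 1914.894ms @ 3 + 957.447ms (3/2)
7. 2872.34ms @ 9/2 + 478.723ms (3/4)
8. 3351.064ms @ 21/4 + 478.723ms (3/4)

note 5 onset = 18/7b = 1641.337ms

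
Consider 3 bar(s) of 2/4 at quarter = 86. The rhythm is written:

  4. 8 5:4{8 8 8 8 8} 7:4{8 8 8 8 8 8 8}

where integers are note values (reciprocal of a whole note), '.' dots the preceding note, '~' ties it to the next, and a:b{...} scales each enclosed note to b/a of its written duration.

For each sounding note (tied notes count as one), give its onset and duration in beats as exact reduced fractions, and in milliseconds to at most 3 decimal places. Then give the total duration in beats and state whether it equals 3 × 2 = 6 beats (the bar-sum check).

1) 0.0ms=0b +1046.512ms=3/2b
2) 1046.512ms=3/2b +348.837ms=1/2b
3) 1395.349ms=2b +279.07ms=2/5b
4) 1674.419ms=12/5b +279.07ms=2/5b
5) 1953.488ms=14/5b +279.07ms=2/5b
6) 2232.558ms=16/5b +279.07ms=2/5b
7) 2511.628ms=18/5b +279.07ms=2/5b
8) 2790.698ms=4b +199.336ms=2/7b
9) 2990.033ms=30/7b +199.336ms=2/7b
10) 3189.369ms=32/7b +199.336ms=2/7b
11) 3388.704ms=34/7b +199.336ms=2/7b
12) 3588.04ms=36/7b +199.336ms=2/7b
13) 3787.375ms=38/7b +199.336ms=2/7b
14) 3986.711ms=40/7b +199.336ms=2/7b
Σ=6b of 6 (86bpm 2/4) — PASS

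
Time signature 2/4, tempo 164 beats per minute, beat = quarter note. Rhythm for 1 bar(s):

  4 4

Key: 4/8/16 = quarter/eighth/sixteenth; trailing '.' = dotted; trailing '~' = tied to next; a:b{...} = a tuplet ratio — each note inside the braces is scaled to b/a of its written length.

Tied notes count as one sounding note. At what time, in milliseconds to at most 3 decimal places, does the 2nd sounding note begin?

note 2 onset = 1b = 365.854ms

1. 0.0ms @ 0 + 365.854ms (1)
2. 365.854ms @ 1 + 365.854ms (1)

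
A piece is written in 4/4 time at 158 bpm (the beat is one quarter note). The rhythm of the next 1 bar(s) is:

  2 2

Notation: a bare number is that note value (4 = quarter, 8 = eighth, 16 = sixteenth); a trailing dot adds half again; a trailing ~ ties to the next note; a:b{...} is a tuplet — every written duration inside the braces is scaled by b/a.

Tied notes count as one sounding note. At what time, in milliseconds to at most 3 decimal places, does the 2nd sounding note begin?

1. 0.0ms @ 0 + 759.494ms (2)
2. 759.494ms @ 2 + 759.494ms (2)

note 2 onset = 2b = 759.494ms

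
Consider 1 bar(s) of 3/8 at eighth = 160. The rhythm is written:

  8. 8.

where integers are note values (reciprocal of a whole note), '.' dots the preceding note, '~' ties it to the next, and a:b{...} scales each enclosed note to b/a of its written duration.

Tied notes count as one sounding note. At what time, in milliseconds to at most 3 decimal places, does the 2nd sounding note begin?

note 2 onset = 3/2b = 562.5ms

1. 0.0ms @ 0 + 562.5ms (3/2)
2. 562.5ms @ 3/2 + 562.5ms (3/2)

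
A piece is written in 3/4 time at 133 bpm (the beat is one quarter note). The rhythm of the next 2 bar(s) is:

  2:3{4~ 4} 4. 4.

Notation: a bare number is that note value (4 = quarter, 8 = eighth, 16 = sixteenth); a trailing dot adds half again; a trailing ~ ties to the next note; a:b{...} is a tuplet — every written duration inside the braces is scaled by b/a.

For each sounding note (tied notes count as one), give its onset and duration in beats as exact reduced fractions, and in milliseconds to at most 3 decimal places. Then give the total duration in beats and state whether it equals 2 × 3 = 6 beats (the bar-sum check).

1) 0.0ms=0b +1353.383ms=3b
2) 1353.383ms=3b +676.692ms=3/2b
3) 2030.075ms=9/2b +676.692ms=3/2b
Σ=6b of 6 (133bpm 3/4) — PASS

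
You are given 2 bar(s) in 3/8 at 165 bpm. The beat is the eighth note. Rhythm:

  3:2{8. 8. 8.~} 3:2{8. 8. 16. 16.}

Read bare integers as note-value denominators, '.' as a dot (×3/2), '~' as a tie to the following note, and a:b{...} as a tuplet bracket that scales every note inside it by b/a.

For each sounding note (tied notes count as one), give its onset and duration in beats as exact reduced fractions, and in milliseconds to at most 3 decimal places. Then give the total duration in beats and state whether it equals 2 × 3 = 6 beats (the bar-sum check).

1) 0.0ms=0b +363.636ms=1b
2) 363.636ms=1b +363.636ms=1b
3) 727.273ms=2b +727.273ms=2b
4) 1454.545ms=4b +363.636ms=1b
5) 1818.182ms=5b +181.818ms=1/2b
6) 2000.0ms=11/2b +181.818ms=1/2b
Σ=6b of 6 (165bpm 3/8) — PASS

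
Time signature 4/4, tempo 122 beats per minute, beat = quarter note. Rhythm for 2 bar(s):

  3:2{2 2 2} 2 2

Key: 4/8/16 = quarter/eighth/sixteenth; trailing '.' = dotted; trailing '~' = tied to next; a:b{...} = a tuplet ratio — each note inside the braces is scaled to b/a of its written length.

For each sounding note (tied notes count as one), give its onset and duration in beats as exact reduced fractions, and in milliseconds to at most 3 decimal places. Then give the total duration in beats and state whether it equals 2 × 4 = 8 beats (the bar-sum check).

1) 0.0ms=0b +655.738ms=4/3b
2) 655.738ms=4/3b +655.738ms=4/3b
3) 1311.475ms=8/3b +655.738ms=4/3b
4) 1967.213ms=4b +983.607ms=2b
5) 2950.82ms=6b +983.607ms=2b
Σ=8b of 8 (122bpm 4/4) — PASS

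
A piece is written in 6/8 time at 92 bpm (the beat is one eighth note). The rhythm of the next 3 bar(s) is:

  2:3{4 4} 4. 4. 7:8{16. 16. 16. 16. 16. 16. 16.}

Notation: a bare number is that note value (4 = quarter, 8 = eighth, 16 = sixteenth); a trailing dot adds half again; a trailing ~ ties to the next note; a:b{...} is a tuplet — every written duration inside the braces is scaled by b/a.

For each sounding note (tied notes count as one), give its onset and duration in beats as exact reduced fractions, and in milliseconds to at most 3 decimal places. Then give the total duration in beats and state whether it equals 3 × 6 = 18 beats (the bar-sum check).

1) 0.0ms=0b +1956.522ms=3b
2) 1956.522ms=3b +1956.522ms=3b
3) 3913.043ms=6b +1956.522ms=3b
4) 5869.565ms=9b +1956.522ms=3b
5) 7826.087ms=12b +559.006ms=6/7b
6) 8385.093ms=90/7b +559.006ms=6/7b
7) 8944.099ms=96/7b +559.006ms=6/7b
8) 9503.106ms=102/7b +559.006ms=6/7b
9) 10062.112ms=108/7b +559.006ms=6/7b
10) 10621.118ms=114/7b +559.006ms=6/7b
11) 11180.124ms=120/7b +559.006ms=6/7b
Σ=18b of 18 (92bpm 6/8) — PASS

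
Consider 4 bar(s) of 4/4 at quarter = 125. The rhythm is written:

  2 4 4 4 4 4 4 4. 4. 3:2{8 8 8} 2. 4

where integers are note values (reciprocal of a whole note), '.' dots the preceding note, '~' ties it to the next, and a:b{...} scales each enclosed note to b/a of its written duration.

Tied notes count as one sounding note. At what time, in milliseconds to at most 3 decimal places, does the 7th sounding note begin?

1. 0.0ms @ 0 + 960.0ms (2)
2. 960.0ms @ 2 + 480.0ms (1)
3. 1440.0ms @ 3 + 480.0ms (1)
4. 1920.0ms @ 4 + 480.0ms (1)
5. 2400.0ms @ 5 + 480.0ms (1)
6. 2880.0ms @ 6 + 480.0ms (1)
7. 3360.0ms @ 7 + 480.0ms (1)
8. 3840.0ms @ 8 + 720.0ms (3/2)
9. 4560.0ms @ 19/2 + 720.0ms (3/2)
10. 5280.0ms @ 11 + 160.0ms (1/3)
11. 5440.0ms @ 34/3 + 160.0ms (1/3)
12. 5600.0ms @ 35/3 + 160.0ms (1/3)
13. 5760.0ms @ 12 + 1440.0ms (3)
14. 7200.0ms @ 15 + 480.0ms (1)

note 7 onset = 7b = 3360.0ms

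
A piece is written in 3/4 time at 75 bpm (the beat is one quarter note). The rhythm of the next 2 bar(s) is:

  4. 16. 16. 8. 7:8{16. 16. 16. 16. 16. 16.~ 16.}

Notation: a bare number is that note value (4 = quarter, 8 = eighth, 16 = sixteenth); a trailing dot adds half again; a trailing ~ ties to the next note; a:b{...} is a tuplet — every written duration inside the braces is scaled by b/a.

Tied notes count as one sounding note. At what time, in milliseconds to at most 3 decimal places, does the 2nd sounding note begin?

1. 0.0ms @ 0 + 1200.0ms (3/2)
2. 1200.0ms @ 3/2 + 300.0ms (3/8)
3. 1500.0ms @ 15/8 + 300.0ms (3/8)
4. 1800.0ms @ 9/4 + 600.0ms (3/4)
5. 2400.0ms @ 3 + 342.857ms (3/7)
6. 2742.857ms @ 24/7 + 342.857ms (3/7)
7. 3085.714ms @ 27/7 + 342.857ms (3/7)
8. 3428.571ms @ 30/7 + 342.857ms (3/7)
9. 3771.429ms @ 33/7 + 342.857ms (3/7)
10. 4114.286ms @ 36/7 + 685.714ms (6/7)

note 2 onset = 3/2b = 1200.0ms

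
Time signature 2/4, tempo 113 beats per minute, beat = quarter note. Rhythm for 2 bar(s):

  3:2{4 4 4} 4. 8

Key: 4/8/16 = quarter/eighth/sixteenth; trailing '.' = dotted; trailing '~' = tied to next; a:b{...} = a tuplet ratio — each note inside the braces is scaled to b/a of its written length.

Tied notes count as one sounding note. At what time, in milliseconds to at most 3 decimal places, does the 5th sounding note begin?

note 5 onset = 7/2b = 1858.407ms

1. 0.0ms @ 0 + 353.982ms (2/3)
2. 353.982ms @ 2/3 + 353.982ms (2/3)
3. 707.965ms @ 4/3 + 353.982ms (2/3)
4. 1061.947ms @ 2 + 796.46ms (3/2)
5. 1858.407ms @ 7/2 + 265.487ms (1/2)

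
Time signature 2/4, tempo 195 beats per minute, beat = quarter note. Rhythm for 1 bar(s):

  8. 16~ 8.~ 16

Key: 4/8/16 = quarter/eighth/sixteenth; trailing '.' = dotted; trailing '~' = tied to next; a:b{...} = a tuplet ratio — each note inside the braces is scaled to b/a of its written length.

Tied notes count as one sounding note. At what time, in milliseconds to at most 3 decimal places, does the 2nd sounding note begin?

note 2 onset = 3/4b = 230.769ms

1. 0.0ms @ 0 + 230.769ms (3/4)
2. 230.769ms @ 3/4 + 384.615ms (5/4)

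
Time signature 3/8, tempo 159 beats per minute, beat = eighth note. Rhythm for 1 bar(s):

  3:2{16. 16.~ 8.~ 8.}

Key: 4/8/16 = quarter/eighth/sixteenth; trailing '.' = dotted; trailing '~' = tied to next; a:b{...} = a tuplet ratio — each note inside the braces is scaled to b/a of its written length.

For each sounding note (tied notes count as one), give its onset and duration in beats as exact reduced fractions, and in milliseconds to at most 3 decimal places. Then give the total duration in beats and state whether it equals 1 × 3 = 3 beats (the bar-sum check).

1) 0.0ms=0b +188.679ms=1/2b
2) 188.679ms=1/2b +943.396ms=5/2b
Σ=3b of 3 (159bpm 3/8) — PASS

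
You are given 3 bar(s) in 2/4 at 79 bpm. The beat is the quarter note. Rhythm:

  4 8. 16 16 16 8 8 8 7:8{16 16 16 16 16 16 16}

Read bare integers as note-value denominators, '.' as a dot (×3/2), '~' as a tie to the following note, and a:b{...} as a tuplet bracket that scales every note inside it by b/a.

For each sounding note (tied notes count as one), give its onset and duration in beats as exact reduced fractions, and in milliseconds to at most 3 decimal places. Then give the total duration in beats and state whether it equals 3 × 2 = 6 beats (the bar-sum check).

1) 0.0ms=0b +759.494ms=1b
2) 759.494ms=1b +569.62ms=3/4b
3) 1329.114ms=7/4b +189.873ms=1/4b
4) 1518.987ms=2b +189.873ms=1/4b
5) 1708.861ms=9/4b +189.873ms=1/4b
6) 1898.734ms=5/2b +379.747ms=1/2b
7) 2278.481ms=3b +379.747ms=1/2b
8) 2658.228ms=7/2b +379.747ms=1/2b
9) 3037.975ms=4b +216.998ms=2/7b
10) 3254.973ms=30/7b +216.998ms=2/7b
11) 3471.971ms=32/7b +216.998ms=2/7b
12) 3688.969ms=34/7b +216.998ms=2/7b
13) 3905.967ms=36/7b +216.998ms=2/7b
14) 4122.966ms=38/7b +216.998ms=2/7b
15) 4339.964ms=40/7b +216.998ms=2/7b
Σ=6b of 6 (79bpm 2/4) — PASS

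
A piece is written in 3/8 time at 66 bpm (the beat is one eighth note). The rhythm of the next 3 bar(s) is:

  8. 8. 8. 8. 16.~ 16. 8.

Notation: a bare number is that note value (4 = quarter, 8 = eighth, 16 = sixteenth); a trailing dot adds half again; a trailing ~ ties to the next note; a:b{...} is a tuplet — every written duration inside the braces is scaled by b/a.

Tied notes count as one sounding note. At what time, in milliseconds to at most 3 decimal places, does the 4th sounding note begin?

1. 0.0ms @ 0 + 1363.636ms (3/2)
2. 1363.636ms @ 3/2 + 1363.636ms (3/2)
3. 2727.273ms @ 3 + 1363.636ms (3/2)
4. 4090.909ms @ 9/2 + 1363.636ms (3/2)
5. 5454.545ms @ 6 + 1363.636ms (3/2)
6. 6818.182ms @ 15/2 + 1363.636ms (3/2)

note 4 onset = 9/2b = 4090.909ms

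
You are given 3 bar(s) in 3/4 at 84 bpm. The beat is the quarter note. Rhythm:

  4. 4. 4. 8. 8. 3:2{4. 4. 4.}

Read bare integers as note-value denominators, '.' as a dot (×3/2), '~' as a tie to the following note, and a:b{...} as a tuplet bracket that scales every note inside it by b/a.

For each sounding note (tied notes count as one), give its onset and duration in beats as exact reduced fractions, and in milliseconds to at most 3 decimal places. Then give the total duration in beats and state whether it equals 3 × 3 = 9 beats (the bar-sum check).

1) 0.0ms=0b +1071.429ms=3/2b
2) 1071.429ms=3/2b +1071.429ms=3/2b
3) 2142.857ms=3b +1071.429ms=3/2b
4) 3214.286ms=9/2b +535.714ms=3/4b
5) 3750.0ms=21/4b +535.714ms=3/4b
6) 4285.714ms=6b +714.286ms=1b
7) 5000.0ms=7b +714.286ms=1b
8) 5714.286ms=8b +714.286ms=1b
Σ=9b of 9 (84bpm 3/4) — PASS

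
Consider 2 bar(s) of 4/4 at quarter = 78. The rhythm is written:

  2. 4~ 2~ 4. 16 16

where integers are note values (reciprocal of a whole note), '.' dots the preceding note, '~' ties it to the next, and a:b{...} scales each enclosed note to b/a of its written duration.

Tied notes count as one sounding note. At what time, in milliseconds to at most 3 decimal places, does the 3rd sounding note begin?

1. 0.0ms @ 0 + 2307.692ms (3)
2. 2307.692ms @ 3 + 3461.538ms (9/2)
3. 5769.231ms @ 15/2 + 192.308ms (1/4)
4. 5961.538ms @ 31/4 + 192.308ms (1/4)

note 3 onset = 15/2b = 5769.231ms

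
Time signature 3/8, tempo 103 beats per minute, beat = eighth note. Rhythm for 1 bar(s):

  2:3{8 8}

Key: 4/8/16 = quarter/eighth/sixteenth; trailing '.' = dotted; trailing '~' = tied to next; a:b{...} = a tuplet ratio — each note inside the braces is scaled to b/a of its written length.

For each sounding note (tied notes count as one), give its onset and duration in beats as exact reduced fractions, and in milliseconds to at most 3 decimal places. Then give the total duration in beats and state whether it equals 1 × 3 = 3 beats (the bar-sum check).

1) 0.0ms=0b +873.786ms=3/2b
2) 873.786ms=3/2b +873.786ms=3/2b
Σ=3b of 3 (103bpm 3/8) — PASS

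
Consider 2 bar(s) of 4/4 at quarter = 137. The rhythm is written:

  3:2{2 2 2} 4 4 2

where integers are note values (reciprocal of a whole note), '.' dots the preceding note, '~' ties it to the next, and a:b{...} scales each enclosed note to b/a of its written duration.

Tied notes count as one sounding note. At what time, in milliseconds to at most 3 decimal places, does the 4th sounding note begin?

note 4 onset = 4b = 1751.825ms

1. 0.0ms @ 0 + 583.942ms (4/3)
2. 583.942ms @ 4/3 + 583.942ms (4/3)
3. 1167.883ms @ 8/3 + 583.942ms (4/3)
4. 1751.825ms @ 4 + 437.956ms (1)
5. 2189.781ms @ 5 + 437.956ms (1)
6. 2627.737ms @ 6 + 875.912ms (2)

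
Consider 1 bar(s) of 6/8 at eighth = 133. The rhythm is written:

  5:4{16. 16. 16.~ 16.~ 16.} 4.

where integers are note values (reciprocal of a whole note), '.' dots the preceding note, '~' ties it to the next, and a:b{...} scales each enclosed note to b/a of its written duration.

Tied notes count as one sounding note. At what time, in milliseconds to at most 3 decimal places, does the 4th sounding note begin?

1. 0.0ms @ 0 + 270.677ms (3/5)
2. 270.677ms @ 3/5 + 270.677ms (3/5)
3. 541.353ms @ 6/5 + 812.03ms (9/5)
4. 1353.383ms @ 3 + 1353.383ms (3)

note 4 onset = 3b = 1353.383ms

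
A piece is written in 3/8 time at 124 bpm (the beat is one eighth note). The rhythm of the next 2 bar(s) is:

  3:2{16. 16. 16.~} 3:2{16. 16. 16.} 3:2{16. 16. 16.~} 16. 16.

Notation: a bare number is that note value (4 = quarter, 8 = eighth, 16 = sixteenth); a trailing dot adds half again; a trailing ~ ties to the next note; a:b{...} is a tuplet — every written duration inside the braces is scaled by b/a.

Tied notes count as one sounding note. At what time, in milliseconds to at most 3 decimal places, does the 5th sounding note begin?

1. 0.0ms @ 0 + 241.935ms (1/2)
2. 241.935ms @ 1/2 + 241.935ms (1/2)
3. 483.871ms @ 1 + 483.871ms (1)
4. 967.742ms @ 2 + 241.935ms (1/2)
5. 1209.677ms @ 5/2 + 241.935ms (1/2)
6. 1451.613ms @ 3 + 241.935ms (1/2)
7. 1693.548ms @ 7/2 + 241.935ms (1/2)
8. 1935.484ms @ 4 + 604.839ms (5/4)
9. 2540.323ms @ 21/4 + 362.903ms (3/4)

note 5 onset = 5/2b = 1209.677ms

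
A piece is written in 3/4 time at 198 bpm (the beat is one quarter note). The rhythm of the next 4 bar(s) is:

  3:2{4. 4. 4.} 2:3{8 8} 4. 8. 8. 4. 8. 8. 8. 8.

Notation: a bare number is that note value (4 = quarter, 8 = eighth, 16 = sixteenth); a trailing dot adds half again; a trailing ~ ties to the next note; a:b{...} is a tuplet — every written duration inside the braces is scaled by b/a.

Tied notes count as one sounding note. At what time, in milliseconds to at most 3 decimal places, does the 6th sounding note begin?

note 6 onset = 9/2b = 1363.636ms

1. 0.0ms @ 0 + 303.03ms (1)
2. 303.03ms @ 1 + 303.03ms (1)
3. 606.061ms @ 2 + 303.03ms (1)
4. 909.091ms @ 3 + 227.273ms (3/4)
5. 1136.364ms @ 15/4 + 227.273ms (3/4)
6. 1363.636ms @ 9/2 + 454.545ms (3/2)
7. 1818.182ms @ 6 + 227.273ms (3/4)
8. 2045.455ms @ 27/4 + 227.273ms (3/4)
9. 2272.727ms @ 15/2 + 454.545ms (3/2)
10. 2727.273ms @ 9 + 227.273ms (3/4)
11. 2954.545ms @ 39/4 + 227.273ms (3/4)
12. 3181.818ms @ 21/2 + 227.273ms (3/4)
13. 3409.091ms @ 45/4 + 227.273ms (3/4)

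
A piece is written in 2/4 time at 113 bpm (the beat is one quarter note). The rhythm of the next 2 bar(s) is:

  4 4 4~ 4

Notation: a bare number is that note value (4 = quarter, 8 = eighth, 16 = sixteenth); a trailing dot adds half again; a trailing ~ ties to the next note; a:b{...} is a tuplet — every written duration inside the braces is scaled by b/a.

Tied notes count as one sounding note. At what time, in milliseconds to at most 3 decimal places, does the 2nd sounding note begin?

1. 0.0ms @ 0 + 530.973ms (1)
2. 530.973ms @ 1 + 530.973ms (1)
3. 1061.947ms @ 2 + 1061.947ms (2)

note 2 onset = 1b = 530.973ms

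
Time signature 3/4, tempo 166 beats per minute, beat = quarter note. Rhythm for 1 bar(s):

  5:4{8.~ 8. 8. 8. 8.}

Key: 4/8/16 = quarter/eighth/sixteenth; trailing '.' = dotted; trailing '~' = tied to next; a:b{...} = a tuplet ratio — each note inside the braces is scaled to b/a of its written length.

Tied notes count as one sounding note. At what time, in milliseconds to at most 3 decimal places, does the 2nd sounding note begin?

1. 0.0ms @ 0 + 433.735ms (6/5)
2. 433.735ms @ 6/5 + 216.867ms (3/5)
3. 650.602ms @ 9/5 + 216.867ms (3/5)
4. 867.47ms @ 12/5 + 216.867ms (3/5)

note 2 onset = 6/5b = 433.735ms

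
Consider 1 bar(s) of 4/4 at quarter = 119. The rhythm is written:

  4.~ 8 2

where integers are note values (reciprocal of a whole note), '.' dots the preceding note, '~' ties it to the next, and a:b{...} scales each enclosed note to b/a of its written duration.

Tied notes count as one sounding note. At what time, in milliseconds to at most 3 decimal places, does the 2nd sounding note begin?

1. 0.0ms @ 0 + 1008.403ms (2)
2. 1008.403ms @ 2 + 1008.403ms (2)

note 2 onset = 2b = 1008.403ms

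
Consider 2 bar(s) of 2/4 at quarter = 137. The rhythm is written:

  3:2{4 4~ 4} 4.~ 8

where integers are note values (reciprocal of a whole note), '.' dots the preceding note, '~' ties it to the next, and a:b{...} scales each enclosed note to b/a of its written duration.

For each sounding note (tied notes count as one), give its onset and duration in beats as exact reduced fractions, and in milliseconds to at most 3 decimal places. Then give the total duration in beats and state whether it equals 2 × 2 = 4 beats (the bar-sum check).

1) 0.0ms=0b +291.971ms=2/3b
2) 291.971ms=2/3b +583.942ms=4/3b
3) 875.912ms=2b +875.912ms=2b
Σ=4b of 4 (137bpm 2/4) — PASS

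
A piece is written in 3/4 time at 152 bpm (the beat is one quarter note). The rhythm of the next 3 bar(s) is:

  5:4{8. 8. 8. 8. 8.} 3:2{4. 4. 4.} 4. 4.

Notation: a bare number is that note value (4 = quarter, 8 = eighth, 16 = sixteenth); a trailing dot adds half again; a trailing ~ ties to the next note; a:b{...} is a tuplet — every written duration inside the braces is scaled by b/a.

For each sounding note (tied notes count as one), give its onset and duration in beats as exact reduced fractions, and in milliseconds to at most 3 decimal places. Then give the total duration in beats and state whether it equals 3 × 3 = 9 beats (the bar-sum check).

1) 0.0ms=0b +236.842ms=3/5b
2) 236.842ms=3/5b +236.842ms=3/5b
3) 473.684ms=6/5b +236.842ms=3/5b
4) 710.526ms=9/5b +236.842ms=3/5b
5) 947.368ms=12/5b +236.842ms=3/5b
6) 1184.211ms=3b +394.737ms=1b
7) 1578.947ms=4b +394.737ms=1b
8) 1973.684ms=5b +394.737ms=1b
9) 2368.421ms=6b +592.105ms=3/2b
10) 2960.526ms=15/2b +592.105ms=3/2b
Σ=9b of 9 (152bpm 3/4) — PASS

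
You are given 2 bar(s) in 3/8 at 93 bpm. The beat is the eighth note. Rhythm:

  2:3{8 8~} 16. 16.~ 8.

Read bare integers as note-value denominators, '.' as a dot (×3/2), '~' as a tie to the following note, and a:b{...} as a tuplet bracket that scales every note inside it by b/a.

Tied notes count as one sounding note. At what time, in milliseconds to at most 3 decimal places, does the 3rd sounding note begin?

note 3 onset = 15/4b = 2419.355ms

1. 0.0ms @ 0 + 967.742ms (3/2)
2. 967.742ms @ 3/2 + 1451.613ms (9/4)
3. 2419.355ms @ 15/4 + 1451.613ms (9/4)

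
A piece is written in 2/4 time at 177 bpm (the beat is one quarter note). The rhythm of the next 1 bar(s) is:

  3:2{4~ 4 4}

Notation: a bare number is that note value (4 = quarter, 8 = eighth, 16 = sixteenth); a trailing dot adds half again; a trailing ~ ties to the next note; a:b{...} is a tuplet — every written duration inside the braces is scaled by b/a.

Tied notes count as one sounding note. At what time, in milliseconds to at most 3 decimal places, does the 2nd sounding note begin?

1. 0.0ms @ 0 + 451.977ms (4/3)
2. 451.977ms @ 4/3 + 225.989ms (2/3)

note 2 onset = 4/3b = 451.977ms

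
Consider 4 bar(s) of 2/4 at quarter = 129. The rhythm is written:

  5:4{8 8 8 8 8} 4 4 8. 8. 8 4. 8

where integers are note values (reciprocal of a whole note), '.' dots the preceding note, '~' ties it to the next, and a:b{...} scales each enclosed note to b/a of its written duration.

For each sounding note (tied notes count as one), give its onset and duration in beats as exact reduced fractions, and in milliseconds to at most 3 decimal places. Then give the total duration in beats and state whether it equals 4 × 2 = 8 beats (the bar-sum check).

1) 0.0ms=0b +186.047ms=2/5b
2) 186.047ms=2/5b +186.047ms=2/5b
3) 372.093ms=4/5b +186.047ms=2/5b
4) 558.14ms=6/5b +186.047ms=2/5b
5) 744.186ms=8/5b +186.047ms=2/5b
6) 930.233ms=2b +465.116ms=1b
7) 1395.349ms=3b +465.116ms=1b
8) 1860.465ms=4b +348.837ms=3/4b
9) 2209.302ms=19/4b +348.837ms=3/4b
10) 2558.14ms=11/2b +232.558ms=1/2b
11) 2790.698ms=6b +697.674ms=3/2b
12) 3488.372ms=15/2b +232.558ms=1/2b
Σ=8b of 8 (129bpm 2/4) — PASS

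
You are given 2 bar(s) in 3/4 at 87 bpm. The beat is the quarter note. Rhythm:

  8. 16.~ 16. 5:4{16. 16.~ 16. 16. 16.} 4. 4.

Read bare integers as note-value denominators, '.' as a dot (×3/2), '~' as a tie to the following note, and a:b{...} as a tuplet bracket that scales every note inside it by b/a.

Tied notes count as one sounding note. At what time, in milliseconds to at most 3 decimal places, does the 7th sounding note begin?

note 7 onset = 3b = 2068.966ms

1. 0.0ms @ 0 + 517.241ms (3/4)
2. 517.241ms @ 3/4 + 517.241ms (3/4)
3. 1034.483ms @ 3/2 + 206.897ms (3/10)
4. 1241.379ms @ 9/5 + 413.793ms (3/5)
5. 1655.172ms @ 12/5 + 206.897ms (3/10)
6. 1862.069ms @ 27/10 + 206.897ms (3/10)
7. 2068.966ms @ 3 + 1034.483ms (3/2)
8. 3103.448ms @ 9/2 + 1034.483ms (3/2)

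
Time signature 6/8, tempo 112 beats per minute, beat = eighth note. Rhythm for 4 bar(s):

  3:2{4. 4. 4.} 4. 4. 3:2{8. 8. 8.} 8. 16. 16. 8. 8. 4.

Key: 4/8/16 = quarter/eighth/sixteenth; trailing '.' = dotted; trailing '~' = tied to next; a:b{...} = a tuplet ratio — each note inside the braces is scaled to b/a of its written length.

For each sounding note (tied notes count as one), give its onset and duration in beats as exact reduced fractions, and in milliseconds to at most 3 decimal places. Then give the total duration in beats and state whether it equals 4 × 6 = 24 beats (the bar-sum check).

1) 0.0ms=0b +1071.429ms=2b
2) 1071.429ms=2b +1071.429ms=2b
3) 2142.857ms=4b +1071.429ms=2b
4) 3214.286ms=6b +1607.143ms=3b
5) 4821.429ms=9b +1607.143ms=3b
6) 6428.571ms=12b +535.714ms=1b
7) 6964.286ms=13b +535.714ms=1b
8) 7500.0ms=14b +535.714ms=1b
9) 8035.714ms=15b +803.571ms=3/2b
10) 8839.286ms=33/2b +401.786ms=3/4b
11) 9241.071ms=69/4b +401.786ms=3/4b
12) 9642.857ms=18b +803.571ms=3/2b
13) 10446.429ms=39/2b +803.571ms=3/2b
14) 11250.0ms=21b +1607.143ms=3b
Σ=24b of 24 (112bpm 6/8) — PASS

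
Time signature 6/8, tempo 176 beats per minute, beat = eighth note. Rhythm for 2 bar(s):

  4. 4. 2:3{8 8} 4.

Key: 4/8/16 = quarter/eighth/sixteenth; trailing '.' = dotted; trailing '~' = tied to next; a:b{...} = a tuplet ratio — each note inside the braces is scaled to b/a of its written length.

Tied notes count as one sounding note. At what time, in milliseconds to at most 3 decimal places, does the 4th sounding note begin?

note 4 onset = 15/2b = 2556.818ms

1. 0.0ms @ 0 + 1022.727ms (3)
2. 1022.727ms @ 3 + 1022.727ms (3)
3. 2045.455ms @ 6 + 511.364ms (3/2)
4. 2556.818ms @ 15/2 + 511.364ms (3/2)
5. 3068.182ms @ 9 + 1022.727ms (3)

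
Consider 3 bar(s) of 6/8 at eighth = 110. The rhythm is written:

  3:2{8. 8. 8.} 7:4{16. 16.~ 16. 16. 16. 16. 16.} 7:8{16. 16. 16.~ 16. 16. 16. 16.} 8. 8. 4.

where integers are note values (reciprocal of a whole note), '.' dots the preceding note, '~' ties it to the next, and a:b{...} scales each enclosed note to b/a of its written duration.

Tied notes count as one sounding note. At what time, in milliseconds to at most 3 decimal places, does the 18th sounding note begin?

1. 0.0ms @ 0 + 545.455ms (1)
2. 545.455ms @ 1 + 545.455ms (1)
3. 1090.909ms @ 2 + 545.455ms (1)
4. 1636.364ms @ 3 + 233.766ms (3/7)
5. 1870.13ms @ 24/7 + 467.532ms (6/7)
6. 2337.662ms @ 30/7 + 233.766ms (3/7)
7. 2571.429ms @ 33/7 + 233.766ms (3/7)
8. 2805.195ms @ 36/7 + 233.766ms (3/7)
9. 3038.961ms @ 39/7 + 233.766ms (3/7)
10. 3272.727ms @ 6 + 467.532ms (6/7)
11. 3740.26ms @ 48/7 + 467.532ms (6/7)
12. 4207.792ms @ 54/7 + 935.065ms (12/7)
13. 5142.857ms @ 66/7 + 467.532ms (6/7)
14. 5610.39ms @ 72/7 + 467.532ms (6/7)
15. 6077.922ms @ 78/7 + 467.532ms (6/7)
16. 6545.455ms @ 12 + 818.182ms (3/2)
17. 7363.636ms @ 27/2 + 818.182ms (3/2)
18. 8181.818ms @ 15 + 1636.364ms (3)

note 18 onset = 15b = 8181.818ms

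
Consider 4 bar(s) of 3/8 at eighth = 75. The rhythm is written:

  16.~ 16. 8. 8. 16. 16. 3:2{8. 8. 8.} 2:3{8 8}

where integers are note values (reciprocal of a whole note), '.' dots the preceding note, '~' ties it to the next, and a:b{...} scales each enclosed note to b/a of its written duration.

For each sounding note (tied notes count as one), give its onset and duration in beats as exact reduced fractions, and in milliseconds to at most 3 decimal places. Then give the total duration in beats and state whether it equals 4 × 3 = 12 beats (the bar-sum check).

1) 0.0ms=0b +1200.0ms=3/2b
2) 1200.0ms=3/2b +1200.0ms=3/2b
3) 2400.0ms=3b +1200.0ms=3/2b
4) 3600.0ms=9/2b +600.0ms=3/4b
5) 4200.0ms=21/4b +600.0ms=3/4b
6) 4800.0ms=6b +800.0ms=1b
7) 5600.0ms=7b +800.0ms=1b
8) 6400.0ms=8b +800.0ms=1b
9) 7200.0ms=9b +1200.0ms=3/2b
10) 8400.0ms=21/2b +1200.0ms=3/2b
Σ=12b of 12 (75bpm 3/8) — PASS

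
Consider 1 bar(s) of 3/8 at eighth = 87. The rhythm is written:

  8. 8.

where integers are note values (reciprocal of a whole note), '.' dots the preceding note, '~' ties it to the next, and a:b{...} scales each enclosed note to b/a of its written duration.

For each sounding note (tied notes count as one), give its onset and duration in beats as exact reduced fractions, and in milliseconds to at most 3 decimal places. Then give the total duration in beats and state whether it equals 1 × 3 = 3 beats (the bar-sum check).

1) 0.0ms=0b +1034.483ms=3/2b
2) 1034.483ms=3/2b +1034.483ms=3/2b
Σ=3b of 3 (87bpm 3/8) — PASS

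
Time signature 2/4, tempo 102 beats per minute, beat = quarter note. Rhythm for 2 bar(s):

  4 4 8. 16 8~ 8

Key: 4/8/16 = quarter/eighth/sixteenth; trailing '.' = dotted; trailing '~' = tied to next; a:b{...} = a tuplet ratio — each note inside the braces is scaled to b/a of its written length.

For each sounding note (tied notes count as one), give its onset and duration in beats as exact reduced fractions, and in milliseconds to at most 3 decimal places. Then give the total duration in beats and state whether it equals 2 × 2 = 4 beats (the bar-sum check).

1) 0.0ms=0b +588.235ms=1b
2) 588.235ms=1b +588.235ms=1b
3) 1176.471ms=2b +441.176ms=3/4b
4) 1617.647ms=11/4b +147.059ms=1/4b
5) 1764.706ms=3b +588.235ms=1b
Σ=4b of 4 (102bpm 2/4) — PASS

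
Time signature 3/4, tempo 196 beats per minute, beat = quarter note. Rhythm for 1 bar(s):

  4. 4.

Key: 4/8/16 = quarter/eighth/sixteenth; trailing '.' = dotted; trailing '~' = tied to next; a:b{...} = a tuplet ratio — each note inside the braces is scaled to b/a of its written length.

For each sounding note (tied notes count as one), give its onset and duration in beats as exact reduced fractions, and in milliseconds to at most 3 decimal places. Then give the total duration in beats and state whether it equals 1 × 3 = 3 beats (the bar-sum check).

1) 0.0ms=0b +459.184ms=3/2b
2) 459.184ms=3/2b +459.184ms=3/2b
Σ=3b of 3 (196bpm 3/4) — PASS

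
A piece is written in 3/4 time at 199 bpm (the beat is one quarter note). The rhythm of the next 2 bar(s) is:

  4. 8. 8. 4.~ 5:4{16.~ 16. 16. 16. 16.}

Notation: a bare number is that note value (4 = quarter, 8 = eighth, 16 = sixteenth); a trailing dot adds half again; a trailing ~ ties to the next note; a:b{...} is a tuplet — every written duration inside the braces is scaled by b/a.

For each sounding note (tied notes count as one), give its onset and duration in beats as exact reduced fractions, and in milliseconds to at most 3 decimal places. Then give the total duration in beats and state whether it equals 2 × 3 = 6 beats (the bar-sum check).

1) 0.0ms=0b +452.261ms=3/2b
2) 452.261ms=3/2b +226.131ms=3/4b
3) 678.392ms=9/4b +226.131ms=3/4b
4) 904.523ms=3b +633.166ms=21/10b
5) 1537.688ms=51/10b +90.452ms=3/10b
6) 1628.141ms=27/5b +90.452ms=3/10b
7) 1718.593ms=57/10b +90.452ms=3/10b
Σ=6b of 6 (199bpm 3/4) — PASS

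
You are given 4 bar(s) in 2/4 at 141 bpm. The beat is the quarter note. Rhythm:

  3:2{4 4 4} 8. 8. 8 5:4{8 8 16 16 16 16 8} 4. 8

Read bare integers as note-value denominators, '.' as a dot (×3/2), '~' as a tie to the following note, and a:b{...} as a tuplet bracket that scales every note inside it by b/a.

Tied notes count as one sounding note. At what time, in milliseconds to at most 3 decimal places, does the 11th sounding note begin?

note 11 onset = 26/5b = 2212.766ms

1. 0.0ms @ 0 + 283.688ms (2/3)
2. 283.688ms @ 2/3 + 283.688ms (2/3)
3. 567.376ms @ 4/3 + 283.688ms (2/3)
4. 851.064ms @ 2 + 319.149ms (3/4)
5. 1170.213ms @ 11/4 + 319.149ms (3/4)
6. 1489.362ms @ 7/2 + 212.766ms (1/2)
7. 1702.128ms @ 4 + 170.213ms (2/5)
8. 1872.34ms @ 22/5 + 170.213ms (2/5)
9. 2042.553ms @ 24/5 + 85.106ms (1/5)
10. 2127.66ms @ 5 + 85.106ms (1/5)
11. 2212.766ms @ 26/5 + 85.106ms (1/5)
12. 2297.872ms @ 27/5 + 85.106ms (1/5)
13. 2382.979ms @ 28/5 + 170.213ms (2/5)
14. 2553.191ms @ 6 + 638.298ms (3/2)
15. 3191.489ms @ 15/2 + 212.766ms (1/2)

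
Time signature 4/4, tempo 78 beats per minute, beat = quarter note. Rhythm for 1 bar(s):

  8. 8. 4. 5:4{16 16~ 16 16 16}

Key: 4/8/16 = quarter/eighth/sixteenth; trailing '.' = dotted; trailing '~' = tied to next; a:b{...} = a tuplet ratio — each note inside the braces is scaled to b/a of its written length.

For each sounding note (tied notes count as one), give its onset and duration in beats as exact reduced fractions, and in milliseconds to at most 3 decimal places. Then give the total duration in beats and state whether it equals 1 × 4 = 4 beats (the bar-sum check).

1) 0.0ms=0b +576.923ms=3/4b
2) 576.923ms=3/4b +576.923ms=3/4b
3) 1153.846ms=3/2b +1153.846ms=3/2b
4) 2307.692ms=3b +153.846ms=1/5b
5) 2461.538ms=16/5b +307.692ms=2/5b
6) 2769.231ms=18/5b +153.846ms=1/5b
7) 2923.077ms=19/5b +153.846ms=1/5b
Σ=4b of 4 (78bpm 4/4) — PASS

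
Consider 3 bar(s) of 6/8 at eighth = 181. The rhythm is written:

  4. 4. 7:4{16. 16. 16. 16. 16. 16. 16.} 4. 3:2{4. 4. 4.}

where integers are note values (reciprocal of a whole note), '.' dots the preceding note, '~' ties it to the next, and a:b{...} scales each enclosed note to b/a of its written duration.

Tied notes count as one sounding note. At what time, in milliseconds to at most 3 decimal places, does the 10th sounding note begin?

1. 0.0ms @ 0 + 994.475ms (3)
2. 994.475ms @ 3 + 994.475ms (3)
3. 1988.95ms @ 6 + 142.068ms (3/7)
4. 2131.018ms @ 45/7 + 142.068ms (3/7)
5. 2273.086ms @ 48/7 + 142.068ms (3/7)
6. 2415.154ms @ 51/7 + 142.068ms (3/7)
7. 2557.222ms @ 54/7 + 142.068ms (3/7)
8. 2699.29ms @ 57/7 + 142.068ms (3/7)
9. 2841.358ms @ 60/7 + 142.068ms (3/7)
10. 2983.425ms @ 9 + 994.475ms (3)
11. 3977.901ms @ 12 + 662.983ms (2)
12. 4640.884ms @ 14 + 662.983ms (2)
13. 5303.867ms @ 16 + 662.983ms (2)

note 10 onset = 9b = 2983.425ms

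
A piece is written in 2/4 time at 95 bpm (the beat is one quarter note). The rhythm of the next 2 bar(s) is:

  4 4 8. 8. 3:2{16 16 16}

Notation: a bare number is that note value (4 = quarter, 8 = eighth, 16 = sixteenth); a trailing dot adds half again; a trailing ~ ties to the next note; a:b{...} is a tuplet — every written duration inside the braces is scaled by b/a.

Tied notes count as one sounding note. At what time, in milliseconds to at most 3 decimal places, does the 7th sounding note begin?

note 7 onset = 23/6b = 2421.053ms

1. 0.0ms @ 0 + 631.579ms (1)
2. 631.579ms @ 1 + 631.579ms (1)
3. 1263.158ms @ 2 + 473.684ms (3/4)
4. 1736.842ms @ 11/4 + 473.684ms (3/4)
5. 2210.526ms @ 7/2 + 105.263ms (1/6)
6. 2315.789ms @ 11/3 + 105.263ms (1/6)
7. 2421.053ms @ 23/6 + 105.263ms (1/6)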